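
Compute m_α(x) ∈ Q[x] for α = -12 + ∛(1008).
m_α(x) = x^3 + 36x^2 + 432x + 720

Set β = α + 12 = ∛(1008), so β^3 = 1008. Then (α + 12)^3 - 1008 = 0, i.e. α is a root of g(x) = (x + 12)^3 - 1008 = x^3 + 36x^2 + 432x + 720. Since g(x) = h(x + 12) where h(x) = x^3 - 1008, and h is irreducible over Q (because 1008 is not a perfect cube, so h has no rational root, and a monic cubic with no rational root is irreducible), g is also irreducible (irreducibility is preserved under the substitution x → x + 12). Hence m_α(x) = x^3 + 36x^2 + 432x + 720.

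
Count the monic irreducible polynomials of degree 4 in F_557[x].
There are 24063532938 monic irreducible polynomials of degree 4 over F_557

Each element of F_{557^4} that lies in no proper subfield is a root of exactly one monic irreducible of degree 4 over F_557, and each such polynomial has 4 distinct roots in F_{557^4}. By Möbius inversion the count is N_557(4) = (1/4) Σ_{d|4} μ(4/d) · 557^d = (1/4)(μ(4)·557^1 + μ(2)·557^2 + μ(1)·557^4) = 96254131752/4 = 24063532938.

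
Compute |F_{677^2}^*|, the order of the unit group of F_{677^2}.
|F_{677^2}^*| = 458328

F_{677^2} has 677^2 = 458329 elements; its multiplicative group consists of all nonzero elements, so |F_{677^2}^*| = 458329 - 1 = 458328. (It is cyclic since any finite subgroup of the multiplicative group of a field is cyclic.)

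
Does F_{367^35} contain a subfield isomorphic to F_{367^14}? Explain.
No: F_{367^14} is not a subfield of F_{367^35}

F_{p^m} embeds in F_{p^n} iff m | n. Here 14 ∤ 35 (since 35 = 2·14 + 7 with remainder 7 ≠ 0), so F_{367^14} is not a subfield of F_{367^35}. Equivalently: if it were, the tower law would give 14 = [F_{367^14}:F_367] dividing [F_{367^35}:F_367] = 35, contradiction.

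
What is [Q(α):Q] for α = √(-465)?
[Q(α):Q] = 2

[Q(α):Q] equals the degree of the minimal polynomial of α. Here α^2 = -465 and x^2 + 465 is irreducible (d = -465 is squarefree, ≠ 1, hence not a square), so deg(m_α) = 2. Thus [Q(α):Q] = 2.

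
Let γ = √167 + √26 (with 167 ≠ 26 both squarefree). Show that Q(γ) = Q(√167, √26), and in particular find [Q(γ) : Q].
[Q(γ) : Q] = 4 (equivalently, Q(γ) = Q(√167, √26))

Obviously Q(γ) ⊆ Q(√167, √26), and [Q(√167, √26):Q] = 4 (since 167, 26 are distinct squarefree integers > 1 with 4342 not a perfect square). To show equality we compute the minimal polynomial of γ. From γ = √167 + √26: γ^2 = 167 + 2√(4342) + 26 = 193 + 2√(4342), so γ^2 - 193 = 2√(4342); squaring, (γ^2 - 193)^2 = 4·4342, i.e. γ^4 - 386γ^2 + 37249 - 17368 = 0, i.e. γ^4 - 386γ^2 + 19881 = 0. So γ is a root of x^4 - 386x^2 + 19881. This polynomial is irreducible over Q: it has no rational root (each ±√167 ± √26 is irrational), and any factorization into two quadratics over Q would force √(4342) ∈ Q (pairing opposite roots) or √167, √26 ∈ Q (other pairings), all impossible. Hence [Q(γ):Q] = 4 = [Q(√167, √26):Q], so Q(γ) = Q(√167, √26).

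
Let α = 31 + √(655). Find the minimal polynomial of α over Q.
m_α(x) = x^2 - 62x + 306

From α - 31 = √(655), squaring gives (α - 31)^2 = 655, i.e. α^2 - 62α + 961 = 655, so α^2 - 62α + 306 = 0. The discriminant of x^2 - 62x + 306 is (-62)^2 - 4·(306) = 3844 - 1224 = 2620, and 4·(655) is not a perfect square in Q since 655 is squarefree and ≠ 1. Hence x^2 - 62x + 306 is irreducible over Q and is the minimal polynomial of α.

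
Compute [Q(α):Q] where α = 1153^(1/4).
[Q(α):Q] = 4

α is a root of x^4 - 1153. By Eisenstein's criterion at the prime p = 1153 (which divides the constant term 1153 but p^2 = 1329409 does not, since 1153 is squarefree), x^4 - 1153 is irreducible over Q. Hence [Q(α):Q] = 4.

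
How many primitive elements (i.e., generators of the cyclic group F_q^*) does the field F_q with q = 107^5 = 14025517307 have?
There are φ(14025517306) = 6847822800 primitive elements

F_q^* is cyclic of order q - 1 = 14025517306. A cyclic group of order m has exactly φ(m) generators. Here m = 14025517306 = 2 · 53 · 211 · 627091, so the number of primitive elements is φ(14025517306) = 6847822800.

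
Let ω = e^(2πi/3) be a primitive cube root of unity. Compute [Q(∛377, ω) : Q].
[Q(∛377, ω) : Q] = 6

[Q(∛377):Q] = 3 (min poly x^3 - 377, irreducible since 377 is not a perfect cube). [Q(ω):Q] = 2 (min poly x^2 + x + 1). Since Q(∛377) ⊂ R and ω ∉ R, we have ω ∉ Q(∛377), so x^2 + x + 1 remains irreducible over Q(∛377) and [Q(∛377, ω) : Q(∛377)] = 2. By the tower law, [Q(∛377, ω) : Q] = 3 · 2 = 6. (In fact Q(∛377, ω) is the splitting field of x^3 - 377 over Q.)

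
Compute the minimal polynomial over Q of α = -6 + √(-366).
m_α(x) = x^2 + 12x + 402

From α + 6 = √(-366), squaring gives (α + 6)^2 = -366, i.e. α^2 + 12α + 36 = -366, so α^2 + 12α + 402 = 0. The discriminant of x^2 + 12x + 402 is (12)^2 - 4·(402) = 144 - 1608 = -1464, and 4·(-366) is not a perfect square in Q since -366 is squarefree and ≠ 1. Hence x^2 + 12x + 402 is irreducible over Q and is the minimal polynomial of α.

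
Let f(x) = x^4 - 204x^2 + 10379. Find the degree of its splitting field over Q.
[K : Q] = 4

Solving the quadratic in x^2: x^2 = (204 ± √(204^2 - 4·10379))/2 = (204 ± √100)/2 = (204 ± 10)/2, giving x^2 = 107 or x^2 = 97. So f(x) = (x^2 - 107)(x^2 - 97) and the roots of f are ±√107, ±√97. Hence the splitting field is K = Q(√107, √97). Since 107 and 97 are distinct squarefree integers > 1, their product 10379 is not a perfect square, so √97 ∉ Q(√107). By the tower law [K:Q] = [Q(√107,√97):Q(√107)] · [Q(√107):Q] = 2 · 2 = 4.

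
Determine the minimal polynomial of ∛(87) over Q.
m_α(x) = x^3 - 87

α satisfies α^3 = 87, so x^3 - 87 annihilates α. By the rational root test, a rational root p/q (in lowest terms) of x^3 - 87 would satisfy p^3 = 87 q^3, forcing q = 1 and p^3 = 87; but 87 is not a perfect cube, contradiction. A monic cubic over Q with no rational root is irreducible (any nontrivial factorization would include a linear factor). Hence x^3 - 87 is the minimal polynomial of α, and in particular [Q(α):Q] = 3.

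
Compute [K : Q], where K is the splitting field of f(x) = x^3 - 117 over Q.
[K : Q] = 6

The roots of x^3 - 117 are ∛117, ω∛117, ω^2∛117 where ω = e^(2πi/3) is a primitive cube root of unity, so K = Q(∛117, ω). Now [Q(∛117):Q] = 3 (since 117 is not a perfect cube, x^3 - 117 is irreducible) and [Q(ω):Q] = 2. Both 2 and 3 divide [K:Q], and [K:Q] ≤ 3·2 = 6, so [K:Q] = 6. (Equivalently: Q(∛117) ⊂ R but ω ∉ R, so [K : Q(∛117)] = 2.)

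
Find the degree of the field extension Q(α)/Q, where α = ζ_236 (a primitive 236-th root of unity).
[Q(α):Q] = 116

The minimal polynomial of ζ_236 over Q is the 236-th cyclotomic polynomial Φ_236(x), which is irreducible over Q and has degree φ(236) = 116. Hence [Q(α):Q] = φ(236) = 116.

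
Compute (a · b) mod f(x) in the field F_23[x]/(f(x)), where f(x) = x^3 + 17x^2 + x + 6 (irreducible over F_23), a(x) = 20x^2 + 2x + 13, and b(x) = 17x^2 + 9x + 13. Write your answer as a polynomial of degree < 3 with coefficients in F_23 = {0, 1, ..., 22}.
a · b ≡ 21x^2 + 12x + 8 (mod f(x))

Multiply in F_23[x]: a(x)·b(x) = (20x^2 + 2x + 13)·(17x^2 + 9x + 13) = 18x^4 + 7x^3 + 16x^2 + 5x + 8. This has degree ≥ 3, so divide by f(x) over F_23: 18x^4 + 7x^3 + 16x^2 + 5x + 8 = (18x)·(x^3 + 17x^2 + x + 6) + (21x^2 + 12x + 8). Hence a·b ≡ 21x^2 + 12x + 8 (mod f). (F_23[x]/(f) is a field with 23^3 = 12167 elements since f is irreducible of degree 3.)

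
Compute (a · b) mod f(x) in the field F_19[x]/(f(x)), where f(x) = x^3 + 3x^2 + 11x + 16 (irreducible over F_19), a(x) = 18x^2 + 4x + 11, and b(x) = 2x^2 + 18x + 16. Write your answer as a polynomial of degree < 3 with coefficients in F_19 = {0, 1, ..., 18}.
a · b ≡ 17x^2 + 15x + 12 (mod f(x))

Multiply in F_19[x]: a(x)·b(x) = (18x^2 + 4x + 11)·(2x^2 + 18x + 16) = 17x^4 + 9x^3 + 2x^2 + 15x + 5. This has degree ≥ 3, so divide by f(x) over F_19: 17x^4 + 9x^3 + 2x^2 + 15x + 5 = (17x + 15)·(x^3 + 3x^2 + 11x + 16) + (17x^2 + 15x + 12). Hence a·b ≡ 17x^2 + 15x + 12 (mod f). (F_19[x]/(f) is a field with 19^3 = 6859 elements since f is irreducible of degree 3.)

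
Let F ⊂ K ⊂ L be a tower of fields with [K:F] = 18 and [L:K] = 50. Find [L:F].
[L:F] = 900

The tower law says that for any tower of field extensions F ⊂ K ⊂ L with finite degrees, [L:F] = [L:K] · [K:F]. Here this gives [L:F] = 50 · 18 = 900.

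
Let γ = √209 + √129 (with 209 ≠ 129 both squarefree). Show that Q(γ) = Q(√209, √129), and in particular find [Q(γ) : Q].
[Q(γ) : Q] = 4 (equivalently, Q(γ) = Q(√209, √129))

Obviously Q(γ) ⊆ Q(√209, √129), and [Q(√209, √129):Q] = 4 (since 209, 129 are distinct squarefree integers > 1 with 26961 not a perfect square). To show equality we compute the minimal polynomial of γ. From γ = √209 + √129: γ^2 = 209 + 2√(26961) + 129 = 338 + 2√(26961), so γ^2 - 338 = 2√(26961); squaring, (γ^2 - 338)^2 = 4·26961, i.e. γ^4 - 676γ^2 + 114244 - 107844 = 0, i.e. γ^4 - 676γ^2 + 6400 = 0. So γ is a root of x^4 - 676x^2 + 6400. This polynomial is irreducible over Q: it has no rational root (each ±√209 ± √129 is irrational), and any factorization into two quadratics over Q would force √(26961) ∈ Q (pairing opposite roots) or √209, √129 ∈ Q (other pairings), all impossible. Hence [Q(γ):Q] = 4 = [Q(√209, √129):Q], so Q(γ) = Q(√209, √129).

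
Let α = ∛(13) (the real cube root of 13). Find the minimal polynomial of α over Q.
m_α(x) = x^3 - 13

α satisfies α^3 = 13, so x^3 - 13 annihilates α. By the rational root test, a rational root p/q (in lowest terms) of x^3 - 13 would satisfy p^3 = 13 q^3, forcing q = 1 and p^3 = 13; but 13 is not a perfect cube, contradiction. A monic cubic over Q with no rational root is irreducible (any nontrivial factorization would include a linear factor). Hence x^3 - 13 is the minimal polynomial of α, and in particular [Q(α):Q] = 3.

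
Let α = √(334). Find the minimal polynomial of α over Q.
m_α(x) = x^2 - 334

α satisfies α^2 - 334 = 0, so x^2 - 334 annihilates α. Since d = 334 is squarefree and ≠ 1, it is not a perfect square in Q, so x^2 - 334 has no rational root and is therefore irreducible over Q (a degree-2 polynomial over a field is irreducible iff it has no root). Hence m_α(x) = x^2 - 334.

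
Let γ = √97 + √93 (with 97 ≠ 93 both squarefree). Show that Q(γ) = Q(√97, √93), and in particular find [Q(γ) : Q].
[Q(γ) : Q] = 4 (equivalently, Q(γ) = Q(√97, √93))

Obviously Q(γ) ⊆ Q(√97, √93), and [Q(√97, √93):Q] = 4 (since 97, 93 are distinct squarefree integers > 1 with 9021 not a perfect square). To show equality we compute the minimal polynomial of γ. From γ = √97 + √93: γ^2 = 97 + 2√(9021) + 93 = 190 + 2√(9021), so γ^2 - 190 = 2√(9021); squaring, (γ^2 - 190)^2 = 4·9021, i.e. γ^4 - 380γ^2 + 36100 - 36084 = 0, i.e. γ^4 - 380γ^2 + 16 = 0. So γ is a root of x^4 - 380x^2 + 16. This polynomial is irreducible over Q: it has no rational root (each ±√97 ± √93 is irrational), and any factorization into two quadratics over Q would force √(9021) ∈ Q (pairing opposite roots) or √97, √93 ∈ Q (other pairings), all impossible. Hence [Q(γ):Q] = 4 = [Q(√97, √93):Q], so Q(γ) = Q(√97, √93).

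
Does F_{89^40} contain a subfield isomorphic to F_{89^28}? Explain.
No: F_{89^28} is not a subfield of F_{89^40}

F_{p^m} embeds in F_{p^n} iff m | n. Here 28 ∤ 40 (since 40 = 1·28 + 12 with remainder 12 ≠ 0), so F_{89^28} is not a subfield of F_{89^40}. Equivalently: if it were, the tower law would give 28 = [F_{89^28}:F_89] dividing [F_{89^40}:F_89] = 40, contradiction.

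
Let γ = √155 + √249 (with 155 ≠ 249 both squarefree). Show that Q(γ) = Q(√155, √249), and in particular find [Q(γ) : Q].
[Q(γ) : Q] = 4 (equivalently, Q(γ) = Q(√155, √249))

Obviously Q(γ) ⊆ Q(√155, √249), and [Q(√155, √249):Q] = 4 (since 155, 249 are distinct squarefree integers > 1 with 38595 not a perfect square). To show equality we compute the minimal polynomial of γ. From γ = √155 + √249: γ^2 = 155 + 2√(38595) + 249 = 404 + 2√(38595), so γ^2 - 404 = 2√(38595); squaring, (γ^2 - 404)^2 = 4·38595, i.e. γ^4 - 808γ^2 + 163216 - 154380 = 0, i.e. γ^4 - 808γ^2 + 8836 = 0. So γ is a root of x^4 - 808x^2 + 8836. This polynomial is irreducible over Q: it has no rational root (each ±√155 ± √249 is irrational), and any factorization into two quadratics over Q would force √(38595) ∈ Q (pairing opposite roots) or √155, √249 ∈ Q (other pairings), all impossible. Hence [Q(γ):Q] = 4 = [Q(√155, √249):Q], so Q(γ) = Q(√155, √249).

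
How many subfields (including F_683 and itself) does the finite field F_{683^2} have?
F_{683^2} has 2 subfields

The subfields of F_{p^n} are exactly the fields F_{p^d} for d | n (each is the fixed field of the unique index-d subgroup of Gal(F_{p^n}/F_p) ≅ Z/nZ). The divisors of n = 2 are {1, 2}, giving 2 subfields: F_{683^1}, F_{683^2}.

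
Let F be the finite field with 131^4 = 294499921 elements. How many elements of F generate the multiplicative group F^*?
There are φ(294499920) = 65894400 primitive elements

F_q^* is cyclic of order q - 1 = 294499920. A cyclic group of order m has exactly φ(m) generators. Here m = 294499920 = 2^4 · 3 · 5 · 11 · 13 · 8581, so the number of primitive elements is φ(294499920) = 65894400.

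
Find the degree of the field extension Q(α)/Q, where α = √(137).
[Q(α):Q] = 2

[Q(α):Q] equals the degree of the minimal polynomial of α. Here α^2 = 137 and x^2 - 137 is irreducible (d = 137 is squarefree, ≠ 1, hence not a square), so deg(m_α) = 2. Thus [Q(α):Q] = 2.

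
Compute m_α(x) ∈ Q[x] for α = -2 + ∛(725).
m_α(x) = x^3 + 6x^2 + 12x - 717

Set β = α + 2 = ∛(725), so β^3 = 725. Then (α + 2)^3 - 725 = 0, i.e. α is a root of g(x) = (x + 2)^3 - 725 = x^3 + 6x^2 + 12x - 717. Since g(x) = h(x + 2) where h(x) = x^3 - 725, and h is irreducible over Q (because 725 is not a perfect cube, so h has no rational root, and a monic cubic with no rational root is irreducible), g is also irreducible (irreducibility is preserved under the substitution x → x + 2). Hence m_α(x) = x^3 + 6x^2 + 12x - 717.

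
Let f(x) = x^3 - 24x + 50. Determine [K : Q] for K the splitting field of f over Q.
[K : Q] = 6

By the rational root test, any rational root of the monic integer polynomial f(x) = x^3 - 24x + 50 must be an integer dividing the constant term 50, i.e. one of ±{1, 2, 5, 10, 25, 50}. Evaluating: f(1) = 27, f(-1) = 73, f(2) = 10, f(-2) = 90, f(5) = 55, f(-5) = 45, f(10) = 810, f(-10) = -710, f(25) = 15075, f(-25) = -14975, f(50) = 123850, f(-50) = -123750; none is 0, so f has no rational root and is therefore irreducible over Q (a cubic with no linear factor over a field is irreducible). For an irreducible cubic, the Galois group is A_3 or S_3 according as the discriminant disc(f) = -4a^3 - 27b^2 = -4·(-24)^3 - 27·(50)^2 = -12204 is or is not a square in Q. Here disc(f) = -12204 is not a perfect square in Q, so the Galois group of f over Q is not contained in A_3 and must be all of S_3. The splitting field has degree |S_3| = 6 over Q, so [K : Q] = 6.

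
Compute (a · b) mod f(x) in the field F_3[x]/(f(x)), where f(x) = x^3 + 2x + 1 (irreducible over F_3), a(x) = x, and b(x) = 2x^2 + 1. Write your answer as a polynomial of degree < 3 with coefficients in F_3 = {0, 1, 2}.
a · b ≡ 1 (mod f(x))

Multiply in F_3[x]: a(x)·b(x) = (x)·(2x^2 + 1) = 2x^3 + x. This has degree ≥ 3, so divide by f(x) over F_3: 2x^3 + x = (2)·(x^3 + 2x + 1) + (1). Hence a·b ≡ 1 (mod f). (F_3[x]/(f) is a field with 3^3 = 27 elements since f is irreducible of degree 3.)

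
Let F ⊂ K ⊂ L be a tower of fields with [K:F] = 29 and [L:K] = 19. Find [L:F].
[L:F] = 551

The tower law says that for any tower of field extensions F ⊂ K ⊂ L with finite degrees, [L:F] = [L:K] · [K:F]. Here this gives [L:F] = 19 · 29 = 551.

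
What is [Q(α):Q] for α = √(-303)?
[Q(α):Q] = 2

[Q(α):Q] equals the degree of the minimal polynomial of α. Here α^2 = -303 and x^2 + 303 is irreducible (d = -303 is squarefree, ≠ 1, hence not a square), so deg(m_α) = 2. Thus [Q(α):Q] = 2.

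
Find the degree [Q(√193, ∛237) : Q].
[Q(√193, ∛237) : Q] = 6

Let L = Q(√193, ∛237). Since Q(√193) ⊂ L and [Q(√193):Q] = 2, the tower law gives 2 | [L:Q]. Likewise Q(∛237) ⊂ L with [Q(∛237):Q] = 3 (because 237 is not a perfect cube), so 3 | [L:Q]. As gcd(2,3) = 1, [L:Q] is divisible by 6. Conversely L is generated over Q by √193 and ∛237, so [L:Q] ≤ 2·3 = 6. Therefore [Q(√193, ∛237) : Q] = 6.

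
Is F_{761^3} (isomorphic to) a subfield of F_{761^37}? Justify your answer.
No: F_{761^3} is not a subfield of F_{761^37}

F_{p^m} embeds in F_{p^n} iff m | n. Here 3 ∤ 37 (since 37 = 12·3 + 1 with remainder 1 ≠ 0), so F_{761^3} is not a subfield of F_{761^37}. Equivalently: if it were, the tower law would give 3 = [F_{761^3}:F_761] dividing [F_{761^37}:F_761] = 37, contradiction.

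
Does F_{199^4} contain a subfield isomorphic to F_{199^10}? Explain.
No: F_{199^10} is not a subfield of F_{199^4}

F_{p^m} embeds in F_{p^n} iff m | n. Here 10 ∤ 4 (since 4 = 0·10 + 4 with remainder 4 ≠ 0), so F_{199^10} is not a subfield of F_{199^4}. Equivalently: if it were, the tower law would give 10 = [F_{199^10}:F_199] dividing [F_{199^4}:F_199] = 4, contradiction.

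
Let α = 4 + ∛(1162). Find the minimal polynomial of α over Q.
m_α(x) = x^3 - 12x^2 + 48x - 1226

Set β = α - 4 = ∛(1162), so β^3 = 1162. Then (α - 4)^3 - 1162 = 0, i.e. α is a root of g(x) = (x - 4)^3 - 1162 = x^3 - 12x^2 + 48x - 1226. Since g(x) = h(x - 4) where h(x) = x^3 - 1162, and h is irreducible over Q (because 1162 is not a perfect cube, so h has no rational root, and a monic cubic with no rational root is irreducible), g is also irreducible (irreducibility is preserved under the substitution x → x - 4). Hence m_α(x) = x^3 - 12x^2 + 48x - 1226.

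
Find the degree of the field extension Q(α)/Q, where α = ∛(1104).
[Q(α):Q] = 3

The minimal polynomial of α is x^3 - 1104, irreducible over Q since 1104 is not a perfect cube (so x^3 - 1104 has no rational root). Hence [Q(α):Q] = deg(m_α) = 3.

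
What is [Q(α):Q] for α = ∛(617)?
[Q(α):Q] = 3

The minimal polynomial of α is x^3 - 617, irreducible over Q since 617 is not a perfect cube (so x^3 - 617 has no rational root). Hence [Q(α):Q] = deg(m_α) = 3.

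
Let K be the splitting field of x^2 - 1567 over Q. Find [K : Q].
[K : Q] = 2

f(x) = x^2 - 1567 factors as (x - √1567)(x + √1567). The splitting field is K = Q(√1567). Since 1567 is squarefree and > 1, it is not a perfect square, so x^2 - 1567 is irreducible over Q and [Q(√1567) : Q] = 2. Hence [K : Q] = 2.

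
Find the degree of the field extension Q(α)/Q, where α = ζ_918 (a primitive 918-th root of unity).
[Q(α):Q] = 288

The minimal polynomial of ζ_918 over Q is the 918-th cyclotomic polynomial Φ_918(x), which is irreducible over Q and has degree φ(918) = 288. Hence [Q(α):Q] = φ(918) = 288.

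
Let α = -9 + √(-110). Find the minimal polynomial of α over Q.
m_α(x) = x^2 + 18x + 191

From α + 9 = √(-110), squaring gives (α + 9)^2 = -110, i.e. α^2 + 18α + 81 = -110, so α^2 + 18α + 191 = 0. The discriminant of x^2 + 18x + 191 is (18)^2 - 4·(191) = 324 - 764 = -440, and 4·(-110) is not a perfect square in Q since -110 is squarefree and ≠ 1. Hence x^2 + 18x + 191 is irreducible over Q and is the minimal polynomial of α.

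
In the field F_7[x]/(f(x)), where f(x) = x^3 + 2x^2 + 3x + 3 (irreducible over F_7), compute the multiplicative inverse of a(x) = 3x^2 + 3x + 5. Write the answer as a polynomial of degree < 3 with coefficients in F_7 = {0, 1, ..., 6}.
a(x)^(-1) ≡ 4x^2 + 6x + 1 (mod f(x))

Since f is irreducible over F_7, F_7[x]/(f) is a field and a(x) ≠ 0 has an inverse. Apply the extended Euclidean algorithm to f(x) and a(x) in F_7[x]: f(x) = (5x + 5)·a(x) + (5x + 6);  a(x) = (2x + 1)·(5x + 6) + (6). The last nonzero remainder is the constant 6 = gcd(f, a) in F_7. Back-substituting through the division chain expresses 6 = s(x)·a(x) + t(x)·f(x) with s(x) ≡ 3x^2 + x + 6 (mod f), so (3x^2 + x + 6)·a(x) ≡ 6 (mod f). Multiplying by 6^(-1) ≡ 6 in F_7 gives a(x)^(-1) ≡ 6·(3x^2 + x + 6) ≡ 4x^2 + 6x + 1 (mod f). Check: (3x^2 + 3x + 5)·(4x^2 + 6x + 1) = 5x^4 + 2x^3 + 6x^2 + 5x + 5 ≡ 1 (mod x^3 + 2x^2 + 3x + 3).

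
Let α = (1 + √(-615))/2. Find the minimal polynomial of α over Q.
m_α(x) = x^2 - x + 154

From 2α - 1 = √(-615), squaring gives (2α - 1)^2 = -615, i.e. 4α^2 - 4α + 1 = -615, so α^2 - α + (1 + 615)/4 = 0. Since -615 ≡ 1 (mod 4), (1 + 615)/4 = 154 ∈ Z. The polynomial x^2 - x + 154 has discriminant 1 - 4·(154) = -615, which is not a perfect square in Q (d = -615 is squarefree and ≠ 1), so x^2 - x + 154 is irreducible over Q. It is the minimal polynomial of α.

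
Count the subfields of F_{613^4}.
F_{613^4} has 3 subfields

The subfields of F_{p^n} are exactly the fields F_{p^d} for d | n (each is the fixed field of the unique index-d subgroup of Gal(F_{p^n}/F_p) ≅ Z/nZ). The divisors of n = 4 are {1, 2, 4}, giving 3 subfields: F_{613^1}, F_{613^2}, F_{613^4}.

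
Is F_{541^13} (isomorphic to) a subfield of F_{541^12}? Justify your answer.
No: F_{541^13} is not a subfield of F_{541^12}

F_{p^m} embeds in F_{p^n} iff m | n. Here 13 ∤ 12 (since 12 = 0·13 + 12 with remainder 12 ≠ 0), so F_{541^13} is not a subfield of F_{541^12}. Equivalently: if it were, the tower law would give 13 = [F_{541^13}:F_541] dividing [F_{541^12}:F_541] = 12, contradiction.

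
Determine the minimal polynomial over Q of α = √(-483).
m_α(x) = x^2 + 483

α satisfies α^2 + 483 = 0, so x^2 + 483 annihilates α. Since d = -483 is squarefree and ≠ 1, it is not a perfect square in Q, so x^2 + 483 has no rational root and is therefore irreducible over Q (a degree-2 polynomial over a field is irreducible iff it has no root). Hence m_α(x) = x^2 + 483.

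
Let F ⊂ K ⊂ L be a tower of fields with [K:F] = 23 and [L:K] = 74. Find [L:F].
[L:F] = 1702

The tower law says that for any tower of field extensions F ⊂ K ⊂ L with finite degrees, [L:F] = [L:K] · [K:F]. Here this gives [L:F] = 74 · 23 = 1702.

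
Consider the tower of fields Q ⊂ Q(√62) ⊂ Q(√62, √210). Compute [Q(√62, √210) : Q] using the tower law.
[Q(√62, √210) : Q] = 4

[Q(√62):Q] = 2 (min poly x^2 - 62, irreducible since 62 is squarefree > 1). For the top step, suppose √210 ∈ Q(√62), say √210 = c + d√62 with c, d ∈ Q. Squaring: 210 = c^2 + 62d^2 + 2cd√62. Since √62 ∉ Q this forces 2cd = 0. If d = 0 then √210 = c ∈ Q, contradicting 210 squarefree > 1. If c = 0 then 210 = 62d^2, so 62·210 = (62d)^2 is a perfect square in Q — but 62·210 = 13020 is not a perfect square (since 62 and 210 are distinct squarefree integers). Contradiction. Hence √210 ∉ Q(√62), so x^2 - 210 stays irreducible over Q(√62) and [Q(√62, √210) : Q(√62)] = 2. By the tower law, [Q(√62, √210) : Q] = 2 · 2 = 4.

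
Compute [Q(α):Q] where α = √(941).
[Q(α):Q] = 2

[Q(α):Q] equals the degree of the minimal polynomial of α. Here α^2 = 941 and x^2 - 941 is irreducible (d = 941 is squarefree, ≠ 1, hence not a square), so deg(m_α) = 2. Thus [Q(α):Q] = 2.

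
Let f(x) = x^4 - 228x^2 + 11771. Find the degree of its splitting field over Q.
[K : Q] = 4

Solving the quadratic in x^2: x^2 = (228 ± √(228^2 - 4·11771))/2 = (228 ± √4900)/2 = (228 ± 70)/2, giving x^2 = 149 or x^2 = 79. So f(x) = (x^2 - 149)(x^2 - 79) and the roots of f are ±√149, ±√79. Hence the splitting field is K = Q(√149, √79). Since 149 and 79 are distinct squarefree integers > 1, their product 11771 is not a perfect square, so √79 ∉ Q(√149). By the tower law [K:Q] = [Q(√149,√79):Q(√149)] · [Q(√149):Q] = 2 · 2 = 4.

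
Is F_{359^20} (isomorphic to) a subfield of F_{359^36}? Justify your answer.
No: F_{359^20} is not a subfield of F_{359^36}

F_{p^m} embeds in F_{p^n} iff m | n. Here 20 ∤ 36 (since 36 = 1·20 + 16 with remainder 16 ≠ 0), so F_{359^20} is not a subfield of F_{359^36}. Equivalently: if it were, the tower law would give 20 = [F_{359^20}:F_359] dividing [F_{359^36}:F_359] = 36, contradiction.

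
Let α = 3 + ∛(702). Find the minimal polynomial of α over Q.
m_α(x) = x^3 - 9x^2 + 27x - 729

Set β = α - 3 = ∛(702), so β^3 = 702. Then (α - 3)^3 - 702 = 0, i.e. α is a root of g(x) = (x - 3)^3 - 702 = x^3 - 9x^2 + 27x - 729. Since g(x) = h(x - 3) where h(x) = x^3 - 702, and h is irreducible over Q (because 702 is not a perfect cube, so h has no rational root, and a monic cubic with no rational root is irreducible), g is also irreducible (irreducibility is preserved under the substitution x → x - 3). Hence m_α(x) = x^3 - 9x^2 + 27x - 729.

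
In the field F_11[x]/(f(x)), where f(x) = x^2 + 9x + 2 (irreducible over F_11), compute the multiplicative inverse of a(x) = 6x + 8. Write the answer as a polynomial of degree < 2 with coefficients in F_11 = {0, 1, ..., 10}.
a(x)^(-1) ≡ 5x + 9 (mod f(x))

Since f is irreducible over F_11, F_11[x]/(f) is a field and a(x) ≠ 0 has an inverse. Apply the extended Euclidean algorithm to f(x) and a(x) in F_11[x]: f(x) = (2x + 8)·a(x) + (4). The last nonzero remainder is the constant 4 = gcd(f, a) in F_11. Back-substituting through the division chain expresses 4 = s(x)·a(x) + t(x)·f(x) with s(x) ≡ 9x + 3 (mod f), so (9x + 3)·a(x) ≡ 4 (mod f). Multiplying by 4^(-1) ≡ 3 in F_11 gives a(x)^(-1) ≡ 3·(9x + 3) ≡ 5x + 9 (mod f). Check: (6x + 8)·(5x + 9) = 8x^2 + 6x + 6 ≡ 1 (mod x^2 + 9x + 2).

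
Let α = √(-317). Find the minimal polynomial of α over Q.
m_α(x) = x^2 + 317

α satisfies α^2 + 317 = 0, so x^2 + 317 annihilates α. Since d = -317 is squarefree and ≠ 1, it is not a perfect square in Q, so x^2 + 317 has no rational root and is therefore irreducible over Q (a degree-2 polynomial over a field is irreducible iff it has no root). Hence m_α(x) = x^2 + 317.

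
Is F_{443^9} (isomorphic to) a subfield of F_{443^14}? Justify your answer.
No: F_{443^9} is not a subfield of F_{443^14}

F_{p^m} embeds in F_{p^n} iff m | n. Here 9 ∤ 14 (since 14 = 1·9 + 5 with remainder 5 ≠ 0), so F_{443^9} is not a subfield of F_{443^14}. Equivalently: if it were, the tower law would give 9 = [F_{443^9}:F_443] dividing [F_{443^14}:F_443] = 14, contradiction.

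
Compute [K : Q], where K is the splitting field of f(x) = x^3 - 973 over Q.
[K : Q] = 6

The roots of x^3 - 973 are ∛973, ω∛973, ω^2∛973 where ω = e^(2πi/3) is a primitive cube root of unity, so K = Q(∛973, ω). Now [Q(∛973):Q] = 3 (since 973 is not a perfect cube, x^3 - 973 is irreducible) and [Q(ω):Q] = 2. Both 2 and 3 divide [K:Q], and [K:Q] ≤ 3·2 = 6, so [K:Q] = 6. (Equivalently: Q(∛973) ⊂ R but ω ∉ R, so [K : Q(∛973)] = 2.)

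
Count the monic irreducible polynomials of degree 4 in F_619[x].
There are 36702992190 monic irreducible polynomials of degree 4 over F_619

Each element of F_{619^4} that lies in no proper subfield is a root of exactly one monic irreducible of degree 4 over F_619, and each such polynomial has 4 distinct roots in F_{619^4}. By Möbius inversion the count is N_619(4) = (1/4) Σ_{d|4} μ(4/d) · 619^d = (1/4)(μ(4)·619^1 + μ(2)·619^2 + μ(1)·619^4) = 146811968760/4 = 36702992190.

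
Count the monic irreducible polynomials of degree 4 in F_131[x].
There are 73620690 monic irreducible polynomials of degree 4 over F_131

Each element of F_{131^4} that lies in no proper subfield is a root of exactly one monic irreducible of degree 4 over F_131, and each such polynomial has 4 distinct roots in F_{131^4}. By Möbius inversion the count is N_131(4) = (1/4) Σ_{d|4} μ(4/d) · 131^d = (1/4)(μ(4)·131^1 + μ(2)·131^2 + μ(1)·131^4) = 294482760/4 = 73620690.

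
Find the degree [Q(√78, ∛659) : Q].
[Q(√78, ∛659) : Q] = 6

Let L = Q(√78, ∛659). Since Q(√78) ⊂ L and [Q(√78):Q] = 2, the tower law gives 2 | [L:Q]. Likewise Q(∛659) ⊂ L with [Q(∛659):Q] = 3 (because 659 is not a perfect cube), so 3 | [L:Q]. As gcd(2,3) = 1, [L:Q] is divisible by 6. Conversely L is generated over Q by √78 and ∛659, so [L:Q] ≤ 2·3 = 6. Therefore [Q(√78, ∛659) : Q] = 6.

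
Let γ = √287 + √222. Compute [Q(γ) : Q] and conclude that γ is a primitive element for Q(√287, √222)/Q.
[Q(γ) : Q] = 4 (equivalently, Q(γ) = Q(√287, √222))

Obviously Q(γ) ⊆ Q(√287, √222), and [Q(√287, √222):Q] = 4 (since 287, 222 are distinct squarefree integers > 1 with 63714 not a perfect square). To show equality we compute the minimal polynomial of γ. From γ = √287 + √222: γ^2 = 287 + 2√(63714) + 222 = 509 + 2√(63714), so γ^2 - 509 = 2√(63714); squaring, (γ^2 - 509)^2 = 4·63714, i.e. γ^4 - 1018γ^2 + 259081 - 254856 = 0, i.e. γ^4 - 1018γ^2 + 4225 = 0. So γ is a root of x^4 - 1018x^2 + 4225. This polynomial is irreducible over Q: it has no rational root (each ±√287 ± √222 is irrational), and any factorization into two quadratics over Q would force √(63714) ∈ Q (pairing opposite roots) or √287, √222 ∈ Q (other pairings), all impossible. Hence [Q(γ):Q] = 4 = [Q(√287, √222):Q], so Q(γ) = Q(√287, √222).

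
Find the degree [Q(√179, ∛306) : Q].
[Q(√179, ∛306) : Q] = 6

Let L = Q(√179, ∛306). Since Q(√179) ⊂ L and [Q(√179):Q] = 2, the tower law gives 2 | [L:Q]. Likewise Q(∛306) ⊂ L with [Q(∛306):Q] = 3 (because 306 is not a perfect cube), so 3 | [L:Q]. As gcd(2,3) = 1, [L:Q] is divisible by 6. Conversely L is generated over Q by √179 and ∛306, so [L:Q] ≤ 2·3 = 6. Therefore [Q(√179, ∛306) : Q] = 6.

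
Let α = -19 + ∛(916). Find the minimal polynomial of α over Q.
m_α(x) = x^3 + 57x^2 + 1083x + 5943

Set β = α + 19 = ∛(916), so β^3 = 916. Then (α + 19)^3 - 916 = 0, i.e. α is a root of g(x) = (x + 19)^3 - 916 = x^3 + 57x^2 + 1083x + 5943. Since g(x) = h(x + 19) where h(x) = x^3 - 916, and h is irreducible over Q (because 916 is not a perfect cube, so h has no rational root, and a monic cubic with no rational root is irreducible), g is also irreducible (irreducibility is preserved under the substitution x → x + 19). Hence m_α(x) = x^3 + 57x^2 + 1083x + 5943.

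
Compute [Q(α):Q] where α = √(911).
[Q(α):Q] = 2

[Q(α):Q] equals the degree of the minimal polynomial of α. Here α^2 = 911 and x^2 - 911 is irreducible (d = 911 is squarefree, ≠ 1, hence not a square), so deg(m_α) = 2. Thus [Q(α):Q] = 2.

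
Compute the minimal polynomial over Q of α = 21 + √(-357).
m_α(x) = x^2 - 42x + 798

From α - 21 = √(-357), squaring gives (α - 21)^2 = -357, i.e. α^2 - 42α + 441 = -357, so α^2 - 42α + 798 = 0. The discriminant of x^2 - 42x + 798 is (-42)^2 - 4·(798) = 1764 - 3192 = -1428, and 4·(-357) is not a perfect square in Q since -357 is squarefree and ≠ 1. Hence x^2 - 42x + 798 is irreducible over Q and is the minimal polynomial of α.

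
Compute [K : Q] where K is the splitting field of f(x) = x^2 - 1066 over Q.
[K : Q] = 2

f(x) = x^2 - 1066 factors as (x - √1066)(x + √1066). The splitting field is K = Q(√1066). Since 1066 is squarefree and > 1, it is not a perfect square, so x^2 - 1066 is irreducible over Q and [Q(√1066) : Q] = 2. Hence [K : Q] = 2.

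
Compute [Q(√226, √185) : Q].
[Q(√226, √185) : Q] = 4

[Q(√226):Q] = 2 (min poly x^2 - 226, irreducible since 226 is squarefree > 1). For the top step, suppose √185 ∈ Q(√226), say √185 = c + d√226 with c, d ∈ Q. Squaring: 185 = c^2 + 226d^2 + 2cd√226. Since √226 ∉ Q this forces 2cd = 0. If d = 0 then √185 = c ∈ Q, contradicting 185 squarefree > 1. If c = 0 then 185 = 226d^2, so 226·185 = (226d)^2 is a perfect square in Q — but 226·185 = 41810 is not a perfect square (since 226 and 185 are distinct squarefree integers). Contradiction. Hence √185 ∉ Q(√226), so x^2 - 185 stays irreducible over Q(√226) and [Q(√226, √185) : Q(√226)] = 2. By the tower law, [Q(√226, √185) : Q] = 2 · 2 = 4.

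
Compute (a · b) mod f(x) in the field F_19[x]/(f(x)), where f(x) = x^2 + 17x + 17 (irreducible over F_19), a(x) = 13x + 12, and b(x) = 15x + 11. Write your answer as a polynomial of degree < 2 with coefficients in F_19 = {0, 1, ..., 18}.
a · b ≡ 10x + 9 (mod f(x))

Multiply in F_19[x]: a(x)·b(x) = (13x + 12)·(15x + 11) = 5x^2 + 18. This has degree ≥ 2, so divide by f(x) over F_19: 5x^2 + 18 = (5)·(x^2 + 17x + 17) + (10x + 9). Hence a·b ≡ 10x + 9 (mod f). (F_19[x]/(f) is a field with 19^2 = 361 elements since f is irreducible of degree 2.)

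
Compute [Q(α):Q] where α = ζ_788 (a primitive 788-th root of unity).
[Q(α):Q] = 392

The minimal polynomial of ζ_788 over Q is the 788-th cyclotomic polynomial Φ_788(x), which is irreducible over Q and has degree φ(788) = 392. Hence [Q(α):Q] = φ(788) = 392.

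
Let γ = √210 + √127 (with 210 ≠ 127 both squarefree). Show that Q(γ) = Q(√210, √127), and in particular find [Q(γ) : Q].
[Q(γ) : Q] = 4 (equivalently, Q(γ) = Q(√210, √127))

Obviously Q(γ) ⊆ Q(√210, √127), and [Q(√210, √127):Q] = 4 (since 210, 127 are distinct squarefree integers > 1 with 26670 not a perfect square). To show equality we compute the minimal polynomial of γ. From γ = √210 + √127: γ^2 = 210 + 2√(26670) + 127 = 337 + 2√(26670), so γ^2 - 337 = 2√(26670); squaring, (γ^2 - 337)^2 = 4·26670, i.e. γ^4 - 674γ^2 + 113569 - 106680 = 0, i.e. γ^4 - 674γ^2 + 6889 = 0. So γ is a root of x^4 - 674x^2 + 6889. This polynomial is irreducible over Q: it has no rational root (each ±√210 ± √127 is irrational), and any factorization into two quadratics over Q would force √(26670) ∈ Q (pairing opposite roots) or √210, √127 ∈ Q (other pairings), all impossible. Hence [Q(γ):Q] = 4 = [Q(√210, √127):Q], so Q(γ) = Q(√210, √127).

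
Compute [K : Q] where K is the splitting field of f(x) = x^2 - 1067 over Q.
[K : Q] = 2

f(x) = x^2 - 1067 factors as (x - √1067)(x + √1067). The splitting field is K = Q(√1067). Since 1067 is squarefree and > 1, it is not a perfect square, so x^2 - 1067 is irreducible over Q and [Q(√1067) : Q] = 2. Hence [K : Q] = 2.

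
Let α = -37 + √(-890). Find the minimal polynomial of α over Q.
m_α(x) = x^2 + 74x + 2259

From α + 37 = √(-890), squaring gives (α + 37)^2 = -890, i.e. α^2 + 74α + 1369 = -890, so α^2 + 74α + 2259 = 0. The discriminant of x^2 + 74x + 2259 is (74)^2 - 4·(2259) = 5476 - 9036 = -3560, and 4·(-890) is not a perfect square in Q since -890 is squarefree and ≠ 1. Hence x^2 + 74x + 2259 is irreducible over Q and is the minimal polynomial of α.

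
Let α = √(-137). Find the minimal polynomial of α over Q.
m_α(x) = x^2 + 137

α satisfies α^2 + 137 = 0, so x^2 + 137 annihilates α. Since d = -137 is squarefree and ≠ 1, it is not a perfect square in Q, so x^2 + 137 has no rational root and is therefore irreducible over Q (a degree-2 polynomial over a field is irreducible iff it has no root). Hence m_α(x) = x^2 + 137.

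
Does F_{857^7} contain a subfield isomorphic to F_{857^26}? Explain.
No: F_{857^26} is not a subfield of F_{857^7}

F_{p^m} embeds in F_{p^n} iff m | n. Here 26 ∤ 7 (since 7 = 0·26 + 7 with remainder 7 ≠ 0), so F_{857^26} is not a subfield of F_{857^7}. Equivalently: if it were, the tower law would give 26 = [F_{857^26}:F_857] dividing [F_{857^7}:F_857] = 7, contradiction.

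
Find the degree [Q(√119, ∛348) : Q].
[Q(√119, ∛348) : Q] = 6

Let L = Q(√119, ∛348). Since Q(√119) ⊂ L and [Q(√119):Q] = 2, the tower law gives 2 | [L:Q]. Likewise Q(∛348) ⊂ L with [Q(∛348):Q] = 3 (because 348 is not a perfect cube), so 3 | [L:Q]. As gcd(2,3) = 1, [L:Q] is divisible by 6. Conversely L is generated over Q by √119 and ∛348, so [L:Q] ≤ 2·3 = 6. Therefore [Q(√119, ∛348) : Q] = 6.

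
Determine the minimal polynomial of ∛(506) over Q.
m_α(x) = x^3 - 506

α satisfies α^3 = 506, so x^3 - 506 annihilates α. By the rational root test, a rational root p/q (in lowest terms) of x^3 - 506 would satisfy p^3 = 506 q^3, forcing q = 1 and p^3 = 506; but 506 is not a perfect cube, contradiction. A monic cubic over Q with no rational root is irreducible (any nontrivial factorization would include a linear factor). Hence x^3 - 506 is the minimal polynomial of α, and in particular [Q(α):Q] = 3.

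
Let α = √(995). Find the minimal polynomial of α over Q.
m_α(x) = x^2 - 995

α satisfies α^2 - 995 = 0, so x^2 - 995 annihilates α. Since d = 995 is squarefree and ≠ 1, it is not a perfect square in Q, so x^2 - 995 has no rational root and is therefore irreducible over Q (a degree-2 polynomial over a field is irreducible iff it has no root). Hence m_α(x) = x^2 - 995.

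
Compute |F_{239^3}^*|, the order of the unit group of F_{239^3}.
|F_{239^3}^*| = 13651918

F_{239^3} has 239^3 = 13651919 elements; its multiplicative group consists of all nonzero elements, so |F_{239^3}^*| = 13651919 - 1 = 13651918. (It is cyclic since any finite subgroup of the multiplicative group of a field is cyclic.)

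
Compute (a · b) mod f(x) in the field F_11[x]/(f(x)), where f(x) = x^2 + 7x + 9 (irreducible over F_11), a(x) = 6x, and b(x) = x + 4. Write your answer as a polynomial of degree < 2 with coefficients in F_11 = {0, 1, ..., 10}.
a · b ≡ 4x + 1 (mod f(x))

Multiply in F_11[x]: a(x)·b(x) = (6x)·(x + 4) = 6x^2 + 2x. This has degree ≥ 2, so divide by f(x) over F_11: 6x^2 + 2x = (6)·(x^2 + 7x + 9) + (4x + 1). Hence a·b ≡ 4x + 1 (mod f). (F_11[x]/(f) is a field with 11^2 = 121 elements since f is irreducible of degree 2.)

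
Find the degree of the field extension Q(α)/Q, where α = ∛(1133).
[Q(α):Q] = 3

The minimal polynomial of α is x^3 - 1133, irreducible over Q since 1133 is not a perfect cube (so x^3 - 1133 has no rational root). Hence [Q(α):Q] = deg(m_α) = 3.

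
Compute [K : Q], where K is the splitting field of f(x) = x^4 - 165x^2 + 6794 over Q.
[K : Q] = 4

Solving the quadratic in x^2: x^2 = (165 ± √(165^2 - 4·6794))/2 = (165 ± √49)/2 = (165 ± 7)/2, giving x^2 = 79 or x^2 = 86. So f(x) = (x^2 - 79)(x^2 - 86) and the roots of f are ±√79, ±√86. Hence the splitting field is K = Q(√79, √86). Since 79 and 86 are distinct squarefree integers > 1, their product 6794 is not a perfect square, so √86 ∉ Q(√79). By the tower law [K:Q] = [Q(√79,√86):Q(√79)] · [Q(√79):Q] = 2 · 2 = 4.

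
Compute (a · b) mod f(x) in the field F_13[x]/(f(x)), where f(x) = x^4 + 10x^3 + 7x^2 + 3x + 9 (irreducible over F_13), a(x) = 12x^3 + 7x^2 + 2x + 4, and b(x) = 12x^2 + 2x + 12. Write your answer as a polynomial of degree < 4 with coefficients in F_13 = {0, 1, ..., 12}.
a · b ≡ x^3 + 6x^2 + 2x + 11 (mod f(x))

Multiply in F_13[x]: a(x)·b(x) = (12x^3 + 7x^2 + 2x + 4)·(12x^2 + 2x + 12) = x^5 + 4x^4 + 6x^2 + 6x + 9. This has degree ≥ 4, so divide by f(x) over F_13: x^5 + 4x^4 + 6x^2 + 6x + 9 = (x + 7)·(x^4 + 10x^3 + 7x^2 + 3x + 9) + (x^3 + 6x^2 + 2x + 11). Hence a·b ≡ x^3 + 6x^2 + 2x + 11 (mod f). (F_13[x]/(f) is a field with 13^4 = 28561 elements since f is irreducible of degree 4.)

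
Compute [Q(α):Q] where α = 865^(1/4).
[Q(α):Q] = 4

α is a root of x^4 - 865. By Eisenstein's criterion at the prime p = 5 (which divides the constant term 865 but p^2 = 25 does not, since 865 is squarefree), x^4 - 865 is irreducible over Q. Hence [Q(α):Q] = 4.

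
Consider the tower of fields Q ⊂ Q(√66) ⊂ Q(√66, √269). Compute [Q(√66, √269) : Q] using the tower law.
[Q(√66, √269) : Q] = 4

[Q(√66):Q] = 2 (min poly x^2 - 66, irreducible since 66 is squarefree > 1). For the top step, suppose √269 ∈ Q(√66), say √269 = c + d√66 with c, d ∈ Q. Squaring: 269 = c^2 + 66d^2 + 2cd√66. Since √66 ∉ Q this forces 2cd = 0. If d = 0 then √269 = c ∈ Q, contradicting 269 squarefree > 1. If c = 0 then 269 = 66d^2, so 66·269 = (66d)^2 is a perfect square in Q — but 66·269 = 17754 is not a perfect square (since 66 and 269 are distinct squarefree integers). Contradiction. Hence √269 ∉ Q(√66), so x^2 - 269 stays irreducible over Q(√66) and [Q(√66, √269) : Q(√66)] = 2. By the tower law, [Q(√66, √269) : Q] = 2 · 2 = 4.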